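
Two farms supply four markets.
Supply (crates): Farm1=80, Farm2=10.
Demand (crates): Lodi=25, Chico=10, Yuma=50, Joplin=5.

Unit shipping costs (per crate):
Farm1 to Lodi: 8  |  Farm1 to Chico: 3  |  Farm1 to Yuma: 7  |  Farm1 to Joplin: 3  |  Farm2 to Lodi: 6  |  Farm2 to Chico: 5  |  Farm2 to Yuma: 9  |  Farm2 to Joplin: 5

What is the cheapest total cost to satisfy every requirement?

575

An optimal shipping plan:
  Farm1->Lodi: 15 × 8 = 120
  Farm1->Chico: 10 × 3 = 30
  Farm1->Yuma: 50 × 7 = 350
  Farm1->Joplin: 5 × 3 = 15
  Farm2->Lodi: 10 × 6 = 60
Total = 120 + 30 + 350 + 15 + 60 = 575.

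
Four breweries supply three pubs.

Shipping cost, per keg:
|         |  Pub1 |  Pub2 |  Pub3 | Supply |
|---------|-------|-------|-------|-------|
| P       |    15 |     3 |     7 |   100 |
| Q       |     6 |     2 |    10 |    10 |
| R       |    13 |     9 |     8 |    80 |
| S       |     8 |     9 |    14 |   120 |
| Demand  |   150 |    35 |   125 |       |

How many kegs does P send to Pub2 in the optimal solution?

35

Solving gives:
  P->Pub2: 35 × 3 = 105
  P->Pub3: 65 × 7 = 455
  Q->Pub1: 10 × 6 = 60
  R->Pub1: 20 × 13 = 260
  R->Pub3: 60 × 8 = 480
  S->Pub1: 120 × 8 = 960
Total cost = 2320.
So P→Pub2 carries 35 kegs.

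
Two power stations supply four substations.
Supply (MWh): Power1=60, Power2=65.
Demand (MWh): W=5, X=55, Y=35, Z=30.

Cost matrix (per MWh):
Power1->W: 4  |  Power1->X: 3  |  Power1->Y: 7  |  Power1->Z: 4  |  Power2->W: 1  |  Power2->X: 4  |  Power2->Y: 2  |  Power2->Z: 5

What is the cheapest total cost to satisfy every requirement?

One minimum-cost allocation:
  Power1 to X: 55 MWh
  Power1 to Z: 5 MWh
  Power2 to W: 5 MWh
  Power2 to Y: 35 MWh
  Power2 to Z: 25 MWh
Total cost = 385.

385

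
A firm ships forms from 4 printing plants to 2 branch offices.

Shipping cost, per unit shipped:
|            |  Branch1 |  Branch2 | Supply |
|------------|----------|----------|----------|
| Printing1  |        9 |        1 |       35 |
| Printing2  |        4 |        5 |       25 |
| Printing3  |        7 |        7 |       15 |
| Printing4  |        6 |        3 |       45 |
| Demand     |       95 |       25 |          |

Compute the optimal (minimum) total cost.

590

One minimum-cost allocation:
  Printing1–Branch1: 10 × 9 = 90
  Printing1–Branch2: 25 × 1 = 25
  Printing2–Branch1: 25 × 4 = 100
  Printing3–Branch1: 15 × 7 = 105
  Printing4–Branch1: 45 × 6 = 270
Total = 90 + 25 + 100 + 105 + 270 = 590.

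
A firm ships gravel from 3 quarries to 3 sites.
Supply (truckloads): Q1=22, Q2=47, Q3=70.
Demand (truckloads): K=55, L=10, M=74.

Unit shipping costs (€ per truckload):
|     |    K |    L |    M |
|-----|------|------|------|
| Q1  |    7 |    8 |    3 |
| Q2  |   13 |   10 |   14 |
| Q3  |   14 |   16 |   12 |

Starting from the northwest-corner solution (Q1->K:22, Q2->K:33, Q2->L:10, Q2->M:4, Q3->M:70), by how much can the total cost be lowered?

56

Current plan cost = 22·7 + 33·13 + 10·10 + 4·14 + 70·12 = €1579.
Optimal plan:
  Q1→M: 22 × €3 = €66
  Q2→K: 37 × €13 = €481
  Q2→L: 10 × €10 = €100
  Q3→K: 18 × €14 = €252
  Q3→M: 52 × €12 = €624
Optimal cost = €1523.
Saving = 1579 − 1523 = €56.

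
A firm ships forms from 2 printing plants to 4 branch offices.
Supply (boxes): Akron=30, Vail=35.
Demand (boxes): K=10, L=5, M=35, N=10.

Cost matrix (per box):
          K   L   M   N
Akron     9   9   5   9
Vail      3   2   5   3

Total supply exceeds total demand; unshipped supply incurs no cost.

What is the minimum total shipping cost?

245

Optimal allocation:
  Akron->M: 25 × 5 = 125
  Vail->K: 10 × 3 = 30
  Vail->L: 5 × 2 = 10
  Vail->M: 10 × 5 = 50
  Vail->N: 10 × 3 = 30
Total = 125 + 30 + 10 + 50 + 30 = 245.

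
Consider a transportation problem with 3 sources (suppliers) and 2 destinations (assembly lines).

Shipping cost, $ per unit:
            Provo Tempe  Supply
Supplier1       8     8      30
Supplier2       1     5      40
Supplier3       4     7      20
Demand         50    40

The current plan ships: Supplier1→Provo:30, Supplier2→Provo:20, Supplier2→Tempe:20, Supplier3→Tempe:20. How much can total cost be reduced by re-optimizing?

Current plan cost = 30·8 + 20·1 + 20·5 + 20·7 = $500.
Optimal plan:
  Supplier1 to Tempe: 30 batches
  Supplier2 to Provo: 40 batches
  Supplier3 to Provo: 10 batches
  Supplier3 to Tempe: 10 batches
Optimal cost = $390.
Saving = 500 − 390 = $110.

110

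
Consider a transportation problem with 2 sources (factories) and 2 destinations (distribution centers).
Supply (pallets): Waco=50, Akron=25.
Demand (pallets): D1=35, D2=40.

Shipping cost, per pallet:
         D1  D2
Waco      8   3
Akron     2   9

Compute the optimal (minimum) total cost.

250

A cheapest plan:
  Waco->D1: 10 × 8 = 80
  Waco->D2: 40 × 3 = 120
  Akron->D1: 25 × 2 = 50
Total = 80 + 120 + 50 = 250.
(Supply check: Waco ships 50; Akron ships 25.)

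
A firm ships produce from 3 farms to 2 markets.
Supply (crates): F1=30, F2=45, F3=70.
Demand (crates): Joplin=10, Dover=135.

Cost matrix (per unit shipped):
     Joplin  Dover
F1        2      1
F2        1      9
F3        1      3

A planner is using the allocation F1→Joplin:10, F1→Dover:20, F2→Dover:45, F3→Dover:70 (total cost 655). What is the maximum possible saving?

Current plan cost = 10·2 + 20·1 + 45·9 + 70·3 = 655.
Optimal plan:
  F1→Dover: 30 × 1 = 30
  F2→Joplin: 10 × 1 = 10
  F2→Dover: 35 × 9 = 315
  F3→Dover: 70 × 3 = 210
Optimal cost = 565.
Saving = 655 − 565 = 90.

90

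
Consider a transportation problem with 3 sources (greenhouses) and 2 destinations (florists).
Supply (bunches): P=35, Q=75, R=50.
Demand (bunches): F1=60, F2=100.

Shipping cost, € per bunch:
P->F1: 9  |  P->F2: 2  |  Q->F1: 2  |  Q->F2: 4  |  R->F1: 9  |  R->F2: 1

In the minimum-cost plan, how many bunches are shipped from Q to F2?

15

Solving gives:
  P->F2: 35 × €2 = €70
  Q->F1: 60 × €2 = €120
  Q->F2: 15 × €4 = €60
  R->F2: 50 × €1 = €50
Total cost = €300.
So Q→F2 carries 15 bunches.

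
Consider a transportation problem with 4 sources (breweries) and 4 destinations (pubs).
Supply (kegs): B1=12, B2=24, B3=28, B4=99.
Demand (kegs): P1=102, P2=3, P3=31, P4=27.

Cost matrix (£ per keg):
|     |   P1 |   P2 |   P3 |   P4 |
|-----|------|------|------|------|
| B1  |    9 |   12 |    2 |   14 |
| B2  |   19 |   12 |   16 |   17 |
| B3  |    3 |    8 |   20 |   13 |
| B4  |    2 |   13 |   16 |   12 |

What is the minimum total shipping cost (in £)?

930

An optimal shipping plan:
  B1→P3: 12 × £2 = £24
  B2→P3: 19 × £16 = £304
  B2→P4: 5 × £17 = £85
  B3→P1: 25 × £3 = £75
  B3→P2: 3 × £8 = £24
  B4→P1: 77 × £2 = £154
  B4→P4: 22 × £12 = £264
Total = 24 + 304 + 85 + 75 + 24 + 154 + 264 = £930.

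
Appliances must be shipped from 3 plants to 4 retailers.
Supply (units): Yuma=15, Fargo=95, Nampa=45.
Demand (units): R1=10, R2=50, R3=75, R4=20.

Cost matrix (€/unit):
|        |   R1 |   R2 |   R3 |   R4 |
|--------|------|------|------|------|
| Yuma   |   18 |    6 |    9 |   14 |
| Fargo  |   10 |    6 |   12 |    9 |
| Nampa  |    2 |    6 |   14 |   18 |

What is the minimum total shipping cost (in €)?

An optimal shipping plan:
  Yuma to R3: 15 × €9 = €135
  Fargo to R2: 15 × €6 = €90
  Fargo to R3: 60 × €12 = €720
  Fargo to R4: 20 × €9 = €180
  Nampa to R1: 10 × €2 = €20
  Nampa to R2: 35 × €6 = €210
Total = 135 + 90 + 720 + 180 + 20 + 210 = €1355.

1355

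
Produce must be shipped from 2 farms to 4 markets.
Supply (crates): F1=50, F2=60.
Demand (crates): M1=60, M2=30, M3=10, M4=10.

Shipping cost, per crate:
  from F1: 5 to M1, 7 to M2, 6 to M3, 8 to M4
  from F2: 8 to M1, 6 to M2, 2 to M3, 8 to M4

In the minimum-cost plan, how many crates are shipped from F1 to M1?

50

Solving gives:
  F1 to M1: 50 × 5 = 250
  F2 to M1: 10 × 8 = 80
  F2 to M2: 30 × 6 = 180
  F2 to M3: 10 × 2 = 20
  F2 to M4: 10 × 8 = 80
Total cost = 610.
So F1→M1 carries 50 crates.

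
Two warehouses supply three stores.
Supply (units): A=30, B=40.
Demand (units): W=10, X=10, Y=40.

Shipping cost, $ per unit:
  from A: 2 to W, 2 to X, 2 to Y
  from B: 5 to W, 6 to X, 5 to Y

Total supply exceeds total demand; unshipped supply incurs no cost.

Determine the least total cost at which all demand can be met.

210

Optimal allocation:
  A->W: 10 × $2 = $20
  A->X: 10 × $2 = $20
  A->Y: 10 × $2 = $20
  B->Y: 30 × $5 = $150
Total = 20 + 20 + 20 + 150 = $210.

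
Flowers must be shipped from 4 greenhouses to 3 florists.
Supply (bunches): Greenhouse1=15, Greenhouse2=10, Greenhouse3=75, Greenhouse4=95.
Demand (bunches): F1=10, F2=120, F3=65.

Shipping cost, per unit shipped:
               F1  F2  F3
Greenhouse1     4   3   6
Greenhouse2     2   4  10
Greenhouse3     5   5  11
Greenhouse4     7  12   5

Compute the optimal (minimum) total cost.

An optimal shipping plan:
  Greenhouse1–F2: 15 bunches
  Greenhouse2–F2: 10 bunches
  Greenhouse3–F2: 75 bunches
  Greenhouse4–F1: 10 bunches
  Greenhouse4–F2: 20 bunches
  Greenhouse4–F3: 65 bunches
Total cost = 1095.

1095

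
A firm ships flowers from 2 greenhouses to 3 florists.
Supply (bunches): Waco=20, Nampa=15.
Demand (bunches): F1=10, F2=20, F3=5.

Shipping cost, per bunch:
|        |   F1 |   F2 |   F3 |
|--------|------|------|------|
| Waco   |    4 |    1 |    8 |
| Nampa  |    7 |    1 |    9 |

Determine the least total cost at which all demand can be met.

100

Optimal allocation:
  Waco to F1: 10 bunches
  Waco to F2: 5 bunches
  Waco to F3: 5 bunches
  Nampa to F2: 15 bunches
Total cost = 100.
(Supply check: Waco ships 20; Nampa ships 15.)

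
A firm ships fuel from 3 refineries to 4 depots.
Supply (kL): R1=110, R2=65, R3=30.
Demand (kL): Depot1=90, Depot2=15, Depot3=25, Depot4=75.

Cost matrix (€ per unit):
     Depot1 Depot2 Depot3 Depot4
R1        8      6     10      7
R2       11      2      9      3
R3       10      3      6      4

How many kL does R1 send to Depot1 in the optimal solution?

90

The minimum-cost plan:
  R1 to Depot1: 90 × €8 = €720
  R1 to Depot2: 15 × €6 = €90
  R1 to Depot4: 5 × €7 = €35
  R2 to Depot4: 65 × €3 = €195
  R3 to Depot3: 25 × €6 = €150
  R3 to Depot4: 5 × €4 = €20
Total cost = €1210.
So R1→Depot1 carries 90 kL.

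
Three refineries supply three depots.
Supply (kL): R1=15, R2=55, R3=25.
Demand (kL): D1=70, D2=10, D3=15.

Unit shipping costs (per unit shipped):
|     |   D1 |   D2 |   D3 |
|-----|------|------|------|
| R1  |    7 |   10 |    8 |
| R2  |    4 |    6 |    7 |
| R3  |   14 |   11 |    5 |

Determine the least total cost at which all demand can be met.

510

One minimum-cost allocation:
  R1->D1: 15 × 7 = 105
  R2->D1: 55 × 4 = 220
  R3->D2: 10 × 11 = 110
  R3->D3: 15 × 5 = 75
Total = 105 + 220 + 110 + 75 = 510.
(Supply check: R1 ships 15; R2 ships 55; R3 ships 25.)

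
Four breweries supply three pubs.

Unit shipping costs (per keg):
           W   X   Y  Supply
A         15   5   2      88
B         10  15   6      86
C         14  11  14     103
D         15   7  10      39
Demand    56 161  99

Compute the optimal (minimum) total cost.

2379

An optimal shipping plan:
  A to X: 19 × 5 = 95
  A to Y: 69 × 2 = 138
  B to W: 56 × 10 = 560
  B to Y: 30 × 6 = 180
  C to X: 103 × 11 = 1133
  D to X: 39 × 7 = 273
Total = 95 + 138 + 560 + 180 + 1133 + 273 = 2379.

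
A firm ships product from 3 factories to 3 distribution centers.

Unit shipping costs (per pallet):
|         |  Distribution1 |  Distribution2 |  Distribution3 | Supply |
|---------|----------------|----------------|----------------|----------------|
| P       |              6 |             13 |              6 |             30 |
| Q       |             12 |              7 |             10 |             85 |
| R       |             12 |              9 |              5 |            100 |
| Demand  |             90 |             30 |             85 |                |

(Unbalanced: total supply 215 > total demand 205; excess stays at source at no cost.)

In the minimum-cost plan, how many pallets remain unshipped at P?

Minimum-cost shipments:
  P->Distribution1: 30 pallets
  Q->Distribution1: 55 pallets
  Q->Distribution2: 30 pallets
  R->Distribution1: 5 pallets
  R->Distribution3: 85 pallets
Total cost = 1535.
P ships 30 of its 30, leaving 0.

0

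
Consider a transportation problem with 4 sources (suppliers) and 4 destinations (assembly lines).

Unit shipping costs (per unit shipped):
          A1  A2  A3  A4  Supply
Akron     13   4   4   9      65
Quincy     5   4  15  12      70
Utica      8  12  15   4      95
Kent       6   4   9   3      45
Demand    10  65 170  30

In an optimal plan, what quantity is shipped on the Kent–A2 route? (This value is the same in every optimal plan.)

Solving gives:
  Akron->A3: 65 × 4 = 260
  Quincy->A1: 5 × 5 = 25
  Quincy->A2: 65 × 4 = 260
  Utica->A1: 5 × 8 = 40
  Utica->A3: 60 × 15 = 900
  Utica->A4: 30 × 4 = 120
  Kent->A3: 45 × 9 = 405
Total cost = 2010.
The route Kent→A2 is not used.

0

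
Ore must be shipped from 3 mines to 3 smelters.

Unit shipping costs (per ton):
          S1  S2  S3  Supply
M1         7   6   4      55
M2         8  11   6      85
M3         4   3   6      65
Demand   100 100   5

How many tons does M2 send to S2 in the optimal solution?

0

Optimal shipments:
  M1→S2: 50 × 6 = 300
  M1→S3: 5 × 4 = 20
  M2→S1: 85 × 8 = 680
  M3→S1: 15 × 4 = 60
  M3→S2: 50 × 3 = 150
Total cost = 1210.
The route M2→S2 is not used.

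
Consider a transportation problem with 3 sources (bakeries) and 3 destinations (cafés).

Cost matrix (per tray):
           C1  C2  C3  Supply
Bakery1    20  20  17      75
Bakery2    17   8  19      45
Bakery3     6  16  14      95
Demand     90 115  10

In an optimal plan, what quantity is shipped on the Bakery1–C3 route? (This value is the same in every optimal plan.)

10

Optimal shipments:
  Bakery1–C2: 65 trays
  Bakery1–C3: 10 trays
  Bakery2–C2: 45 trays
  Bakery3–C1: 90 trays
  Bakery3–C2: 5 trays
Total cost = 2450.
So Bakery1→C3 carries 10 trays.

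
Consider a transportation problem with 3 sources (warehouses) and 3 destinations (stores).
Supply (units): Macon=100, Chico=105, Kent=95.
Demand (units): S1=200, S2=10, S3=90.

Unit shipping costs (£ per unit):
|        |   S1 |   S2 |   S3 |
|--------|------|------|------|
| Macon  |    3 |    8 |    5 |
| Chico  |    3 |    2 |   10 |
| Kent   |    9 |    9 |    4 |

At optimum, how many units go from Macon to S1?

Solving gives:
  Macon–S1: 100 × £3 = £300
  Chico–S1: 95 × £3 = £285
  Chico–S2: 10 × £2 = £20
  Kent–S1: 5 × £9 = £45
  Kent–S3: 90 × £4 = £360
Total cost = £1010.
So Macon→S1 carries 100 units.

100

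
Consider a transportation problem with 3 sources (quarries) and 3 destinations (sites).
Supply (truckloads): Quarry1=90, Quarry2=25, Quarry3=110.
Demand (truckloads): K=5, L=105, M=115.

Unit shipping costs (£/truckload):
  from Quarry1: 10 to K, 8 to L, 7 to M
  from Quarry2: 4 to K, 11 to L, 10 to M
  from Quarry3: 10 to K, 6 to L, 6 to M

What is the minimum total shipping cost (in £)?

A cheapest plan:
  Quarry1–M: 90 × £7 = £630
  Quarry2–K: 5 × £4 = £20
  Quarry2–M: 20 × £10 = £200
  Quarry3–L: 105 × £6 = £630
  Quarry3–M: 5 × £6 = £30
Total = 630 + 20 + 200 + 630 + 30 = £1510.
(Supply check: Quarry1 ships 90; Quarry2 ships 25; Quarry3 ships 110.)

1510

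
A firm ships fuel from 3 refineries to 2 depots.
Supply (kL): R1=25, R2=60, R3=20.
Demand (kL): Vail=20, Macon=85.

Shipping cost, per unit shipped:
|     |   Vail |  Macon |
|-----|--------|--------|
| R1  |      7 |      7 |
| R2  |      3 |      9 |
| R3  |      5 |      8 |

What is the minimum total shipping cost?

A cheapest plan:
  R1 to Macon: 25 kL
  R2 to Vail: 20 kL
  R2 to Macon: 40 kL
  R3 to Macon: 20 kL
Total cost = 755.
(Supply check: R1 ships 25; R2 ships 60; R3 ships 20.)

755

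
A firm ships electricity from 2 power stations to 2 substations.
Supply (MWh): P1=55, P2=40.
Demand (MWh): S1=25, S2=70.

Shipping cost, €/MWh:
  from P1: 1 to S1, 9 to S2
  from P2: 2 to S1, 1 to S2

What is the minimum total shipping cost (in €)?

335

An optimal shipping plan:
  P1->S1: 25 × €1 = €25
  P1->S2: 30 × €9 = €270
  P2->S2: 40 × €1 = €40
Total = 25 + 270 + 40 = €335.
(Supply check: P1 ships 55; P2 ships 40.)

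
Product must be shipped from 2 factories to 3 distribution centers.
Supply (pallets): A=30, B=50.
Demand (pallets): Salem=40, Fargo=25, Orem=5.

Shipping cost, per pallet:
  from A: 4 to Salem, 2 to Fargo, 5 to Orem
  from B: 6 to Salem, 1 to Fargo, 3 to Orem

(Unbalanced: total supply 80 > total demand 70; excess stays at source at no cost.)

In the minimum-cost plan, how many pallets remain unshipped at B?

10

Minimum-cost shipments:
  A–Salem: 30 × 4 = 120
  B–Salem: 10 × 6 = 60
  B–Fargo: 25 × 1 = 25
  B–Orem: 5 × 3 = 15
Total cost = 220.
B ships 40 of its 50, leaving 10.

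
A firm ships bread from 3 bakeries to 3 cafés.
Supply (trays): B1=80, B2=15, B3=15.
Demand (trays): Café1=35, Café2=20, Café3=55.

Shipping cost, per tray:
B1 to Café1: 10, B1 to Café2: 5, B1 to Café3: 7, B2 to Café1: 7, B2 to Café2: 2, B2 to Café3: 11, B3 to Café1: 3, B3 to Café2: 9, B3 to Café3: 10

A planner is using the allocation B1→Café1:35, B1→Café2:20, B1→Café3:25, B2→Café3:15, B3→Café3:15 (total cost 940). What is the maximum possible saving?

255

Current plan cost = 35·10 + 20·5 + 25·7 + 15·11 + 15·10 = 940.
Optimal plan:
  B1->Café1: 5 × 10 = 50
  B1->Café2: 20 × 5 = 100
  B1->Café3: 55 × 7 = 385
  B2->Café1: 15 × 7 = 105
  B3->Café1: 15 × 3 = 45
Optimal cost = 685.
Saving = 940 − 685 = 255.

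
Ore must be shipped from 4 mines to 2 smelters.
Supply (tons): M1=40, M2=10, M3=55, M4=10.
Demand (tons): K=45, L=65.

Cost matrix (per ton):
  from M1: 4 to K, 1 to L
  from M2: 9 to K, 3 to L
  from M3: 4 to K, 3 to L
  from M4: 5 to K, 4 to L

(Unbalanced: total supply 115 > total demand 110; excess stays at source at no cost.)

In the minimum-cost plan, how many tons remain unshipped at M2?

Minimum-cost shipments:
  M1→L: 40 × 1 = 40
  M2→L: 10 × 3 = 30
  M3→K: 45 × 4 = 180
  M3→L: 10 × 3 = 30
  M4→L: 5 × 4 = 20
Total cost = 300.
M2 ships 10 of its 10, leaving 0.

0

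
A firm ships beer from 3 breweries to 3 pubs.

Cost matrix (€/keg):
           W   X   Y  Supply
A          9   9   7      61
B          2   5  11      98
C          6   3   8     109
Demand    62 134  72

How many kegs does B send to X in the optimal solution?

Solving gives:
  A→Y: 61 kegs
  B→W: 62 kegs
  B→X: 36 kegs
  C→X: 98 kegs
  C→Y: 11 kegs
Total cost = €1113.
So B→X carries 36 kegs.

36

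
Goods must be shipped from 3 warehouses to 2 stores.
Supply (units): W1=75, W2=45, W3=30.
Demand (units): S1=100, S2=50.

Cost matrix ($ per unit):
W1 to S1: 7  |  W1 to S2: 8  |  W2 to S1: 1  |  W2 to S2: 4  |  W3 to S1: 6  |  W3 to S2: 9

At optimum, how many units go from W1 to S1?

25

Optimal shipments:
  W1->S1: 25 units
  W1->S2: 50 units
  W2->S1: 45 units
  W3->S1: 30 units
Total cost = $800.
So W1→S1 carries 25 units.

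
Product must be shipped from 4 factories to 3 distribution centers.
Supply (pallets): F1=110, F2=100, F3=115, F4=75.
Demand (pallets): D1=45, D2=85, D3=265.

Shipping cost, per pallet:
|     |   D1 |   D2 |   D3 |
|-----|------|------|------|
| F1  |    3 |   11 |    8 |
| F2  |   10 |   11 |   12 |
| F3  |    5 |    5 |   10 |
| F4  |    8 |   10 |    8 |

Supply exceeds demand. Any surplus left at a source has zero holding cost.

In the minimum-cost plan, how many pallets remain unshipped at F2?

5

Minimum-cost shipments:
  F1→D1: 45 × 3 = 135
  F1→D3: 65 × 8 = 520
  F2→D3: 95 × 12 = 1140
  F3→D2: 85 × 5 = 425
  F3→D3: 30 × 10 = 300
  F4→D3: 75 × 8 = 600
Total cost = 3120.
F2 ships 95 of its 100, leaving 5.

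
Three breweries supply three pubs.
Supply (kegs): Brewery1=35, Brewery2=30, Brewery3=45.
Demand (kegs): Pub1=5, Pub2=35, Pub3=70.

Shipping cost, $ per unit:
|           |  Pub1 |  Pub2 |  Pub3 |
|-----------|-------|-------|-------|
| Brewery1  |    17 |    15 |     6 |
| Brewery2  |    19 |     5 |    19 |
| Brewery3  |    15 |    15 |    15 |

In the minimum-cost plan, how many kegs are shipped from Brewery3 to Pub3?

The minimum-cost plan:
  Brewery1–Pub3: 35 × $6 = $210
  Brewery2–Pub2: 30 × $5 = $150
  Brewery3–Pub1: 5 × $15 = $75
  Brewery3–Pub2: 5 × $15 = $75
  Brewery3–Pub3: 35 × $15 = $525
Total cost = $1035.
So Brewery3→Pub3 carries 35 kegs.

35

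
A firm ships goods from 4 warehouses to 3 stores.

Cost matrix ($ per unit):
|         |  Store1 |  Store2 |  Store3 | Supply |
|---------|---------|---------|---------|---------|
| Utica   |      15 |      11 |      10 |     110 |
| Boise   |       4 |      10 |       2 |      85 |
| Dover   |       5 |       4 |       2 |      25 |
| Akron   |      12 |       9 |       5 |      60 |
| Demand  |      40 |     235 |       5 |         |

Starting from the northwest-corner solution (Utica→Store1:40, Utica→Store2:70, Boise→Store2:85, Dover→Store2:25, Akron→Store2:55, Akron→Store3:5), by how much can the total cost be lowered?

Current plan cost = 40·15 + 70·11 + 85·10 + 25·4 + 55·9 + 5·5 = $2840.
Optimal plan:
  Utica–Store2: 110 × $11 = $1210
  Boise–Store1: 40 × $4 = $160
  Boise–Store2: 40 × $10 = $400
  Boise–Store3: 5 × $2 = $10
  Dover–Store2: 25 × $4 = $100
  Akron–Store2: 60 × $9 = $540
Optimal cost = $2420.
Saving = 2840 − 2420 = $420.

420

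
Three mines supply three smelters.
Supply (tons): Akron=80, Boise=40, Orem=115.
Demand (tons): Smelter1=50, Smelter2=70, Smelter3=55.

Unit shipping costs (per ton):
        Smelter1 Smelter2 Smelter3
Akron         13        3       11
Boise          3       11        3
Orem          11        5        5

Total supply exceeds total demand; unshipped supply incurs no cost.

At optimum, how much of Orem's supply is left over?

Minimum-cost shipments:
  Akron to Smelter2: 70 tons
  Boise to Smelter1: 40 tons
  Orem to Smelter1: 10 tons
  Orem to Smelter3: 55 tons
Total cost = 715.
Orem ships 65 of its 115, leaving 50.

50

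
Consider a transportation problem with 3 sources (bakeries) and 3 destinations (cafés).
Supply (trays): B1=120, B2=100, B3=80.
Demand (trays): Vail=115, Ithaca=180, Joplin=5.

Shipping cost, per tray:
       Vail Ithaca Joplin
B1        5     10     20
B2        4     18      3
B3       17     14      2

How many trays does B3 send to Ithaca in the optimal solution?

75

The minimum-cost plan:
  B1–Vail: 15 trays
  B1–Ithaca: 105 trays
  B2–Vail: 100 trays
  B3–Ithaca: 75 trays
  B3–Joplin: 5 trays
Total cost = 2585.
So B3→Ithaca carries 75 trays.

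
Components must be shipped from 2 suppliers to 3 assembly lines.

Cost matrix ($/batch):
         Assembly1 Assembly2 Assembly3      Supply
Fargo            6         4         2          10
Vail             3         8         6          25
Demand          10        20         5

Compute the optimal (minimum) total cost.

180

A cheapest plan:
  Fargo->Assembly2: 10 × $4 = $40
  Vail->Assembly1: 10 × $3 = $30
  Vail->Assembly2: 10 × $8 = $80
  Vail->Assembly3: 5 × $6 = $30
Total = 40 + 30 + 80 + 30 = $180.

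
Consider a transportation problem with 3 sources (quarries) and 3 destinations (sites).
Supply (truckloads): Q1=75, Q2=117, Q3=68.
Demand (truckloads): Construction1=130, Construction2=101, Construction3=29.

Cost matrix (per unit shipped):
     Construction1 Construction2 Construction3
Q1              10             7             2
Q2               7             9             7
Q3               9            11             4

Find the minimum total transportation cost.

1863

Optimal allocation:
  Q1 to Construction2: 75 × 7 = 525
  Q2 to Construction1: 117 × 7 = 819
  Q3 to Construction1: 13 × 9 = 117
  Q3 to Construction2: 26 × 11 = 286
  Q3 to Construction3: 29 × 4 = 116
Total = 525 + 819 + 117 + 286 + 116 = 1863.
(Supply check: Q1 ships 75; Q2 ships 117; Q3 ships 68.)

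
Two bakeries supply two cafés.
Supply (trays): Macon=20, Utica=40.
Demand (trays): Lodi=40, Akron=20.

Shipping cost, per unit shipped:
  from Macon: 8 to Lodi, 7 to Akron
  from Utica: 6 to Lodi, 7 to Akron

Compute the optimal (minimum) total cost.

380

One minimum-cost allocation:
  Macon–Akron: 20 × 7 = 140
  Utica–Lodi: 40 × 6 = 240
Total = 140 + 240 = 380.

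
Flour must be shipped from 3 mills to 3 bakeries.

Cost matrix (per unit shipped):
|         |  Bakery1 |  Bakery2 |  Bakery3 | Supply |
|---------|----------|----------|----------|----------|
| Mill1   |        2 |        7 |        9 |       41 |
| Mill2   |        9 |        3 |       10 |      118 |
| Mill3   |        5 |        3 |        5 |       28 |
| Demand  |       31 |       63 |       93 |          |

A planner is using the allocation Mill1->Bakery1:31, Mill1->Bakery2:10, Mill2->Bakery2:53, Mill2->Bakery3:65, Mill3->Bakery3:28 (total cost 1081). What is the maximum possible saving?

50

Current plan cost = 31·2 + 10·7 + 53·3 + 65·10 + 28·5 = 1081.
Optimal plan:
  Mill1->Bakery1: 31 sacks
  Mill1->Bakery3: 10 sacks
  Mill2->Bakery2: 63 sacks
  Mill2->Bakery3: 55 sacks
  Mill3->Bakery3: 28 sacks
Optimal cost = 1031.
Saving = 1081 − 1031 = 50.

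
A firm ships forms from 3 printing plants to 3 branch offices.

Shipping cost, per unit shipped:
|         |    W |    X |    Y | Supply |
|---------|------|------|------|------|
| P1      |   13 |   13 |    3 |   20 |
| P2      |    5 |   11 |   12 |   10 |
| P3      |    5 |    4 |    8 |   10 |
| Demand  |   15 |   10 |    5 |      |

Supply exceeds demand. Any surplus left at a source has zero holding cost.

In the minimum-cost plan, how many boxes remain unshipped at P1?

An optimal plan:
  P1 to W: 5 × 13 = 65
  P1 to Y: 5 × 3 = 15
  P2 to W: 10 × 5 = 50
  P3 to X: 10 × 4 = 40
Total cost = 170.
P1 ships 10 of its 20, leaving 10.

10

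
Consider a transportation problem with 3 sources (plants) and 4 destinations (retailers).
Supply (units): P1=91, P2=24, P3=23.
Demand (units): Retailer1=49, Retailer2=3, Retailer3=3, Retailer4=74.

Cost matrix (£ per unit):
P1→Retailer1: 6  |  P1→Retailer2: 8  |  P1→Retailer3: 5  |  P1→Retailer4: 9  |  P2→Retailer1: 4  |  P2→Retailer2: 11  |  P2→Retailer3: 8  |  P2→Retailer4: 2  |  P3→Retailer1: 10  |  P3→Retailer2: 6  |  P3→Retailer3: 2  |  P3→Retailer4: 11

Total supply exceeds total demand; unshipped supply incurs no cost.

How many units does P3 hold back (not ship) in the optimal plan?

9

Minimum-cost shipments:
  P1–Retailer1: 49 × £6 = £294
  P1–Retailer4: 42 × £9 = £378
  P2–Retailer4: 24 × £2 = £48
  P3–Retailer2: 3 × £6 = £18
  P3–Retailer3: 3 × £2 = £6
  P3–Retailer4: 8 × £11 = £88
Total cost = £832.
P3 ships 14 of its 23, leaving 9.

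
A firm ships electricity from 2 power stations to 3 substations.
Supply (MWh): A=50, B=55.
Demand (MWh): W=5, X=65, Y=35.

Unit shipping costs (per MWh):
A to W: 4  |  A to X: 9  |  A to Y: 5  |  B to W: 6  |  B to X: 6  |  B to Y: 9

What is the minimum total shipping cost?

One minimum-cost allocation:
  A–W: 5 × 4 = 20
  A–X: 10 × 9 = 90
  A–Y: 35 × 5 = 175
  B–X: 55 × 6 = 330
Total = 20 + 90 + 175 + 330 = 615.

615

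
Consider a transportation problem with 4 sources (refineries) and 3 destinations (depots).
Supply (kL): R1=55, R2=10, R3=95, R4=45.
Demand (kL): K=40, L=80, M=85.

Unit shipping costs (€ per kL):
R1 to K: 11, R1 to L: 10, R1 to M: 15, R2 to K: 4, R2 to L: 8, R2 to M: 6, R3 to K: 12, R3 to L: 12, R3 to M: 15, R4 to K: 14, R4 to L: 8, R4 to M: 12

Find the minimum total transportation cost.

An optimal shipping plan:
  R1->L: 55 × €10 = €550
  R2->M: 10 × €6 = €60
  R3->K: 40 × €12 = €480
  R3->M: 55 × €15 = €825
  R4->L: 25 × €8 = €200
  R4->M: 20 × €12 = €240
Total = 550 + 60 + 480 + 825 + 200 + 240 = €2355.

2355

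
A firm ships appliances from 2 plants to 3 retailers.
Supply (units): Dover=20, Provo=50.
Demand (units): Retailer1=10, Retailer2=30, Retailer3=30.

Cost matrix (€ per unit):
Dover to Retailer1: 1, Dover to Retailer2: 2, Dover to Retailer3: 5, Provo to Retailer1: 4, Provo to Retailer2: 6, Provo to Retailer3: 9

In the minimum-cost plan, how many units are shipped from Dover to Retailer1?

The minimum-cost plan:
  Dover to Retailer2: 20 × €2 = €40
  Provo to Retailer1: 10 × €4 = €40
  Provo to Retailer2: 10 × €6 = €60
  Provo to Retailer3: 30 × €9 = €270
Total cost = €410.
The route Dover→Retailer1 is not used.

0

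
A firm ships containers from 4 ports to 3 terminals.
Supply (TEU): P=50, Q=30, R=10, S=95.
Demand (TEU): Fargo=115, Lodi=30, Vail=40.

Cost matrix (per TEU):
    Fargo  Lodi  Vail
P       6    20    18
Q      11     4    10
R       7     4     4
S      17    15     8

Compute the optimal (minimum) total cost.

1745

A cheapest plan:
  P→Fargo: 50 TEU
  Q→Lodi: 30 TEU
  R→Fargo: 10 TEU
  S→Fargo: 55 TEU
  S→Vail: 40 TEU
Total cost = 1745.
(Supply check: P ships 50; Q ships 30; R ships 10; S ships 95.)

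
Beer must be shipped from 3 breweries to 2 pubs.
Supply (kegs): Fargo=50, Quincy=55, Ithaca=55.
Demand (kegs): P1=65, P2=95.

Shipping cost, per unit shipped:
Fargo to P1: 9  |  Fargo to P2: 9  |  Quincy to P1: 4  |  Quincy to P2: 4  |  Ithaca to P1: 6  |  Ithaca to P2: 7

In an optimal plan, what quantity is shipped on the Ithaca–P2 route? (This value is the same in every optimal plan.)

The minimum-cost plan:
  Fargo–P1: 10 × 9 = 90
  Fargo–P2: 40 × 9 = 360
  Quincy–P2: 55 × 4 = 220
  Ithaca–P1: 55 × 6 = 330
Total cost = 1000.
The route Ithaca→P2 is not used.

0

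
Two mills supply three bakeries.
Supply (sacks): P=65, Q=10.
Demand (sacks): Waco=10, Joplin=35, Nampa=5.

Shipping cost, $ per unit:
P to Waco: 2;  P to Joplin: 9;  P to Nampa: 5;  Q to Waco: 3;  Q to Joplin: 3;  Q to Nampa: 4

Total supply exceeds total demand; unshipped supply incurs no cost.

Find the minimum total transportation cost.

An optimal shipping plan:
  P to Waco: 10 × $2 = $20
  P to Joplin: 25 × $9 = $225
  P to Nampa: 5 × $5 = $25
  Q to Joplin: 10 × $3 = $30
Total = 20 + 225 + 25 + 30 = $300.

300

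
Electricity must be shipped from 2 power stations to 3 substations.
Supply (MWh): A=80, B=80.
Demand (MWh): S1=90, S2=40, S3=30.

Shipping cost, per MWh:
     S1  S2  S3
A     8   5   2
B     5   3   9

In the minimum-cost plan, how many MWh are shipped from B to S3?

0

The minimum-cost plan:
  A->S1: 10 MWh
  A->S2: 40 MWh
  A->S3: 30 MWh
  B->S1: 80 MWh
Total cost = 740.
The route B→S3 is not used.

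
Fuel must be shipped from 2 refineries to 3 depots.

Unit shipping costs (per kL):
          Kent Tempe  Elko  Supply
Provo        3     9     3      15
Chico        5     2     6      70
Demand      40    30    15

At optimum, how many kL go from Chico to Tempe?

Optimal shipments:
  Provo->Elko: 15 × 3 = 45
  Chico->Kent: 40 × 5 = 200
  Chico->Tempe: 30 × 2 = 60
Total cost = 305.
So Chico→Tempe carries 30 kL.

30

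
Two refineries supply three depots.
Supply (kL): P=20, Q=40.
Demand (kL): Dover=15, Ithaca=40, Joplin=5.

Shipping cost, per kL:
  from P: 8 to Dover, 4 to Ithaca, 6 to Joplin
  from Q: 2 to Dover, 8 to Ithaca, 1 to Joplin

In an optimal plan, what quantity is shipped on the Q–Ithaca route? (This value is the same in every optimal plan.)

Solving gives:
  P→Ithaca: 20 × 4 = 80
  Q→Dover: 15 × 2 = 30
  Q→Ithaca: 20 × 8 = 160
  Q→Joplin: 5 × 1 = 5
Total cost = 275.
So Q→Ithaca carries 20 kL.

20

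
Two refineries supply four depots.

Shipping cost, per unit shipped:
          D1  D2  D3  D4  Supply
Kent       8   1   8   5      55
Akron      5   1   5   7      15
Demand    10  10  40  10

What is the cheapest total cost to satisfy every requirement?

415

One minimum-cost allocation:
  Kent to D1: 10 × 8 = 80
  Kent to D2: 10 × 1 = 10
  Kent to D3: 25 × 8 = 200
  Kent to D4: 10 × 5 = 50
  Akron to D3: 15 × 5 = 75
Total = 80 + 10 + 200 + 50 + 75 = 415.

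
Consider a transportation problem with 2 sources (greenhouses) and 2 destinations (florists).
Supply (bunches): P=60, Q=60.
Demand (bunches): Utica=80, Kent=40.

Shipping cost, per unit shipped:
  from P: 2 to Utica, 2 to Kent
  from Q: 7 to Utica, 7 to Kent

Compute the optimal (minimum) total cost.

540

Optimal allocation:
  P→Utica: 20 bunches
  P→Kent: 40 bunches
  Q→Utica: 60 bunches
Total cost = 540.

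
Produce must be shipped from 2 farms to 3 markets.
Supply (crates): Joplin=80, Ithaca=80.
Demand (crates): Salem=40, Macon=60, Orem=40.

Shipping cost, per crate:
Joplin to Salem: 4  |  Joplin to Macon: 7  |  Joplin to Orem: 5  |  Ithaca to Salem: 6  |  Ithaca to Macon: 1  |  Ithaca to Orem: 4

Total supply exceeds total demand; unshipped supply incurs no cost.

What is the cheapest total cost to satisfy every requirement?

400

Optimal allocation:
  Joplin–Salem: 40 × 4 = 160
  Joplin–Orem: 20 × 5 = 100
  Ithaca–Macon: 60 × 1 = 60
  Ithaca–Orem: 20 × 4 = 80
Total = 160 + 100 + 60 + 80 = 400.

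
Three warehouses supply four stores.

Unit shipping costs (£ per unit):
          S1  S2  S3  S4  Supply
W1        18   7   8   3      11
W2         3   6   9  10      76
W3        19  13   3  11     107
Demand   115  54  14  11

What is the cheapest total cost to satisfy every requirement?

A cheapest plan:
  W1->S4: 11 units
  W2->S1: 76 units
  W3->S1: 39 units
  W3->S2: 54 units
  W3->S3: 14 units
Total cost = £1746.

1746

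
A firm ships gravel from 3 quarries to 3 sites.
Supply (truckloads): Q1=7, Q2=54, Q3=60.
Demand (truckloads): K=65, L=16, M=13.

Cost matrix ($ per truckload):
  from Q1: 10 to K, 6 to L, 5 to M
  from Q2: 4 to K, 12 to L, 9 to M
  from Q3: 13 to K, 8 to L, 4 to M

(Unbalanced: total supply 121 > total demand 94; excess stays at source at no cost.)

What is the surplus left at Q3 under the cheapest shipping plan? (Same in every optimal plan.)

27

Minimum-cost shipments:
  Q1 to K: 7 × $10 = $70
  Q2 to K: 54 × $4 = $216
  Q3 to K: 4 × $13 = $52
  Q3 to L: 16 × $8 = $128
  Q3 to M: 13 × $4 = $52
Total cost = $518.
Q3 ships 33 of its 60, leaving 27.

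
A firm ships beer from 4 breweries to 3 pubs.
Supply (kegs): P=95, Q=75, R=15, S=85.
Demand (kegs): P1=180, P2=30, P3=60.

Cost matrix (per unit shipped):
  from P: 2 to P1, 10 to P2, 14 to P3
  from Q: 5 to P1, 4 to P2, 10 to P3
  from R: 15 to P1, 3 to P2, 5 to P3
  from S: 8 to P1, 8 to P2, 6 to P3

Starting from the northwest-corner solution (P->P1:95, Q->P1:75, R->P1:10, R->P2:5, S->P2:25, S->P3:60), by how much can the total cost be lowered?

135

Current plan cost = 95·2 + 75·5 + 10·15 + 5·3 + 25·8 + 60·6 = 1290.
Optimal plan:
  P->P1: 95 kegs
  Q->P1: 60 kegs
  Q->P2: 15 kegs
  R->P2: 15 kegs
  S->P1: 25 kegs
  S->P3: 60 kegs
Optimal cost = 1155.
Saving = 1290 − 1155 = 135.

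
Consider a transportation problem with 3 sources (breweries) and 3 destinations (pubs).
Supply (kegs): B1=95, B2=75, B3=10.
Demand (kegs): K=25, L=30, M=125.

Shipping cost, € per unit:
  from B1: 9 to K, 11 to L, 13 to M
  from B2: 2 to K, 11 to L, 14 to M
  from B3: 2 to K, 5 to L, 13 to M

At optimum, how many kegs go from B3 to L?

10

The minimum-cost plan:
  B1→M: 95 × €13 = €1235
  B2→K: 25 × €2 = €50
  B2→L: 20 × €11 = €220
  B2→M: 30 × €14 = €420
  B3→L: 10 × €5 = €50
Total cost = €1975.
So B3→L carries 10 kegs.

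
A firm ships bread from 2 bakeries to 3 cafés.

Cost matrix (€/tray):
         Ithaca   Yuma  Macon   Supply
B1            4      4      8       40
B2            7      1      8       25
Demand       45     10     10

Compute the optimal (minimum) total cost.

285

Optimal allocation:
  B1→Ithaca: 40 × €4 = €160
  B2→Ithaca: 5 × €7 = €35
  B2→Yuma: 10 × €1 = €10
  B2→Macon: 10 × €8 = €80
Total = 160 + 35 + 10 + 80 = €285.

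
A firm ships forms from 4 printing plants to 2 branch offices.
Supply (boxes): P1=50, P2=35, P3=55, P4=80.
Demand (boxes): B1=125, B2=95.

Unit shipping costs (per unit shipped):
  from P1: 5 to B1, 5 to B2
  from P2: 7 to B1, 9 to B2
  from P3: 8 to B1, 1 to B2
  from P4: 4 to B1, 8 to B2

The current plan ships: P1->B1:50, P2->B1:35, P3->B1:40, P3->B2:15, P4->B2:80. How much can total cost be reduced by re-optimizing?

Current plan cost = 50·5 + 35·7 + 40·8 + 15·1 + 80·8 = 1470.
Optimal plan:
  P1 to B1: 10 × 5 = 50
  P1 to B2: 40 × 5 = 200
  P2 to B1: 35 × 7 = 245
  P3 to B2: 55 × 1 = 55
  P4 to B1: 80 × 4 = 320
Optimal cost = 870.
Saving = 1470 − 870 = 600.

600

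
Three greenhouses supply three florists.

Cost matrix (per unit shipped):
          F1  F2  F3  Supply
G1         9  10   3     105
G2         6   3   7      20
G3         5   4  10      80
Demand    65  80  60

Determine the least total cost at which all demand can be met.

985

Optimal allocation:
  G1→F1: 45 × 9 = 405
  G1→F3: 60 × 3 = 180
  G2→F2: 20 × 3 = 60
  G3→F1: 20 × 5 = 100
  G3→F2: 60 × 4 = 240
Total = 405 + 180 + 60 + 100 + 240 = 985.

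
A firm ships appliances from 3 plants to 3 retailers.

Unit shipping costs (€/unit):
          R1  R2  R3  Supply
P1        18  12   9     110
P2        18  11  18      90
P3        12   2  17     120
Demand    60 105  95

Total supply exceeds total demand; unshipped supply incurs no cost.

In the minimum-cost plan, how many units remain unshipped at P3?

Minimum-cost shipments:
  P1–R3: 95 × €9 = €855
  P2–R1: 45 × €18 = €810
  P3–R1: 15 × €12 = €180
  P3–R2: 105 × €2 = €210
Total cost = €2055.
P3 ships 120 of its 120, leaving 0.

0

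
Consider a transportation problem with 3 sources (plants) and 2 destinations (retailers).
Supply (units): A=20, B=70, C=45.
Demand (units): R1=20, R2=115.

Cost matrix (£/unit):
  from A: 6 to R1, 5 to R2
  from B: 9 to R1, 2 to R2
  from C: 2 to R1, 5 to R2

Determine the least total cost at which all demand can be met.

An optimal shipping plan:
  A->R2: 20 × £5 = £100
  B->R2: 70 × £2 = £140
  C->R1: 20 × £2 = £40
  C->R2: 25 × £5 = £125
Total = 100 + 140 + 40 + 125 = £405.
(Supply check: A ships 20; B ships 70; C ships 45.)

405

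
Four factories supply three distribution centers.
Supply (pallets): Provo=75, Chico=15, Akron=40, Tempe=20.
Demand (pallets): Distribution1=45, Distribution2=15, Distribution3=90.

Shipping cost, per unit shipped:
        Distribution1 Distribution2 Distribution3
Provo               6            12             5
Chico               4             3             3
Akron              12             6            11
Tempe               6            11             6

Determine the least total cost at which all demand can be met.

930

One minimum-cost allocation:
  Provo→Distribution3: 75 × 5 = 375
  Chico→Distribution3: 15 × 3 = 45
  Akron→Distribution1: 25 × 12 = 300
  Akron→Distribution2: 15 × 6 = 90
  Tempe→Distribution1: 20 × 6 = 120
Total = 375 + 45 + 300 + 90 + 120 = 930.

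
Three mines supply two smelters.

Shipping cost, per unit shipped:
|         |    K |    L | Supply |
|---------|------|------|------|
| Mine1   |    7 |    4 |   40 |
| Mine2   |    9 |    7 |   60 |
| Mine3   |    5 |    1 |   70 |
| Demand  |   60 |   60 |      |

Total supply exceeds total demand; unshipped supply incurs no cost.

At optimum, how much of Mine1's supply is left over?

Minimum-cost shipments:
  Mine1–K: 40 tons
  Mine2–K: 10 tons
  Mine3–K: 10 tons
  Mine3–L: 60 tons
Total cost = 480.
Mine1 ships 40 of its 40, leaving 0.

0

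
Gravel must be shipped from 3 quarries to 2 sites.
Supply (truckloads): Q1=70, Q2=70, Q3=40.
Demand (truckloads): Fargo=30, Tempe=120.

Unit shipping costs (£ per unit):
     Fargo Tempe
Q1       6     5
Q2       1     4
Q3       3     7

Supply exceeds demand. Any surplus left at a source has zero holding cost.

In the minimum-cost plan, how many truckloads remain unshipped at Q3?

Minimum-cost shipments:
  Q1→Tempe: 70 × £5 = £350
  Q2→Fargo: 20 × £1 = £20
  Q2→Tempe: 50 × £4 = £200
  Q3→Fargo: 10 × £3 = £30
Total cost = £600.
Q3 ships 10 of its 40, leaving 30.

30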